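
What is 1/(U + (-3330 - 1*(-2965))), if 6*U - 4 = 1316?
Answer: -1/145 ≈ -0.0068966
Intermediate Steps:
U = 220 (U = 2/3 + (1/6)*1316 = 2/3 + 658/3 = 220)
1/(U + (-3330 - 1*(-2965))) = 1/(220 + (-3330 - 1*(-2965))) = 1/(220 + (-3330 + 2965)) = 1/(220 - 365) = 1/(-145) = -1/145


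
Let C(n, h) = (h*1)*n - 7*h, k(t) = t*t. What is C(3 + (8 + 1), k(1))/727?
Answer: 5/727 ≈ 0.0068776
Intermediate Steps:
k(t) = t²
C(n, h) = -7*h + h*n (C(n, h) = h*n - 7*h = -7*h + h*n)
C(3 + (8 + 1), k(1))/727 = (1²*(-7 + (3 + (8 + 1))))/727 = (1*(-7 + (3 + 9)))*(1/727) = (1*(-7 + 12))*(1/727) = (1*5)*(1/727) = 5*(1/727) = 5/727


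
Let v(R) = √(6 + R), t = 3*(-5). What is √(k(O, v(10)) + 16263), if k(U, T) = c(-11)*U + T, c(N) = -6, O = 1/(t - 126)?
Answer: √35933897/47 ≈ 127.54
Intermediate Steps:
t = -15
O = -1/141 (O = 1/(-15 - 126) = 1/(-141) = -1/141 ≈ -0.0070922)
k(U, T) = T - 6*U (k(U, T) = -6*U + T = T - 6*U)
√(k(O, v(10)) + 16263) = √((√(6 + 10) - 6*(-1/141)) + 16263) = √((√16 + 2/47) + 16263) = √((4 + 2/47) + 16263) = √(190/47 + 16263) = √(764551/47) = √35933897/47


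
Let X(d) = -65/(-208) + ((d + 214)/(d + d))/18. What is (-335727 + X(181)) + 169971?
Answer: -4320254659/26064 ≈ -1.6576e+5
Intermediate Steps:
X(d) = 5/16 + (214 + d)/(36*d) (X(d) = -65*(-1/208) + ((214 + d)/((2*d)))*(1/18) = 5/16 + ((214 + d)*(1/(2*d)))*(1/18) = 5/16 + ((214 + d)/(2*d))*(1/18) = 5/16 + (214 + d)/(36*d))
(-335727 + X(181)) + 169971 = (-335727 + (1/144)*(856 + 49*181)/181) + 169971 = (-335727 + (1/144)*(1/181)*(856 + 8869)) + 169971 = (-335727 + (1/144)*(1/181)*9725) + 169971 = (-335727 + 9725/26064) + 169971 = -8750378803/26064 + 169971 = -4320254659/26064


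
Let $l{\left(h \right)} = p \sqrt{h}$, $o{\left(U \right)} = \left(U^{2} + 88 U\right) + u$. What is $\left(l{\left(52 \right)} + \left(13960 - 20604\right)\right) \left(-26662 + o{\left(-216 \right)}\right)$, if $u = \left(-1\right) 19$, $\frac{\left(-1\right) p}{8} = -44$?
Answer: $-6424748 + 680768 \sqrt{13} \approx -3.9702 \cdot 10^{6}$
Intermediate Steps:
$p = 352$ ($p = \left(-8\right) \left(-44\right) = 352$)
$u = -19$
$o{\left(U \right)} = -19 + U^{2} + 88 U$ ($o{\left(U \right)} = \left(U^{2} + 88 U\right) - 19 = -19 + U^{2} + 88 U$)
$l{\left(h \right)} = 352 \sqrt{h}$
$\left(l{\left(52 \right)} + \left(13960 - 20604\right)\right) \left(-26662 + o{\left(-216 \right)}\right) = \left(352 \sqrt{52} + \left(13960 - 20604\right)\right) \left(-26662 + \left(-19 + \left(-216\right)^{2} + 88 \left(-216\right)\right)\right) = \left(352 \cdot 2 \sqrt{13} - 6644\right) \left(-26662 - -27629\right) = \left(704 \sqrt{13} - 6644\right) \left(-26662 + 27629\right) = \left(-6644 + 704 \sqrt{13}\right) 967 = -6424748 + 680768 \sqrt{13}$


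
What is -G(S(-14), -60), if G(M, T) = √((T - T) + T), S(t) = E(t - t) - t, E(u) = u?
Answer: -2*I*√15 ≈ -7.746*I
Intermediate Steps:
S(t) = -t (S(t) = (t - t) - t = 0 - t = -t)
G(M, T) = √T (G(M, T) = √(0 + T) = √T)
-G(S(-14), -60) = -√(-60) = -2*I*√15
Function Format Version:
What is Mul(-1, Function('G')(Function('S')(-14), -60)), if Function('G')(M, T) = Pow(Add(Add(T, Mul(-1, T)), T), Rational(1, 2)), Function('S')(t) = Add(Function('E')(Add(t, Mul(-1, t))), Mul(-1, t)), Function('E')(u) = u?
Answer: Mul(-2, I, Pow(15, Rational(1, 2))) ≈ Mul(-7.7460, I)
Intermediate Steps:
Function('S')(t) = Mul(-1, t) (Function('S')(t) = Add(Add(t, Mul(-1, t)), Mul(-1, t)) = Add(0, Mul(-1, t)) = Mul(-1, t))
Function('G')(M, T) = Pow(T, Rational(1, 2)) (Function('G')(M, T) = Pow(Add(0, T), Rational(1, 2)) = Pow(T, Rational(1, 2)))
Mul(-1, Function('G')(Function('S')(-14), -60)) = Mul(-1, Pow(-60, Rational(1, 2))) = Mul(-1, Mul(2, I, Pow(15, Rational(1, 2)))) = Mul(-2, I, Pow(15, Rational(1, 2)))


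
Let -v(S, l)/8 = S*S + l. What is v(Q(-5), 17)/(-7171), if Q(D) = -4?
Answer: 264/7171 ≈ 0.036815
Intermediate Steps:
v(S, l) = -8*l - 8*S² (v(S, l) = -8*(S*S + l) = -8*(S² + l) = -8*(l + S²) = -8*l - 8*S²)
v(Q(-5), 17)/(-7171) = (-8*17 - 8*(-4)²)/(-7171) = (-136 - 8*16)*(-1/7171) = (-136 - 128)*(-1/7171) = -264*(-1/7171) = 264/7171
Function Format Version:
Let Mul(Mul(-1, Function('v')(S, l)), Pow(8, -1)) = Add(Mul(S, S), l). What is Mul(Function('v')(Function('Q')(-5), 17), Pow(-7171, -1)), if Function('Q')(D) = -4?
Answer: Rational(264, 7171) ≈ 0.036815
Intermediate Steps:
Function('v')(S, l) = Add(Mul(-8, l), Mul(-8, Pow(S, 2))) (Function('v')(S, l) = Mul(-8, Add(Mul(S, S), l)) = Mul(-8, Add(Pow(S, 2), l)) = Mul(-8, Add(l, Pow(S, 2))) = Add(Mul(-8, l), Mul(-8, Pow(S, 2))))
Mul(Function('v')(Function('Q')(-5), 17), Pow(-7171, -1)) = Mul(Add(Mul(-8, 17), Mul(-8, Pow(-4, 2))), Pow(-7171, -1)) = Mul(Add(-136, Mul(-8, 16)), Rational(-1, 7171)) = Mul(Add(-136, -128), Rational(-1, 7171)) = Mul(-264, Rational(-1, 7171)) = Rational(264, 7171)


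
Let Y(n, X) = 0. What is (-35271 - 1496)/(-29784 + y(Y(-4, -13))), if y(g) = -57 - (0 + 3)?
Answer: 36767/29844 ≈ 1.2320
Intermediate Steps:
y(g) = -60 (y(g) = -57 - 1*3 = -57 - 3 = -60)
(-35271 - 1496)/(-29784 + y(Y(-4, -13))) = (-35271 - 1496)/(-29784 - 60) = -36767/(-29844) = -36767*(-1/29844) = 36767/29844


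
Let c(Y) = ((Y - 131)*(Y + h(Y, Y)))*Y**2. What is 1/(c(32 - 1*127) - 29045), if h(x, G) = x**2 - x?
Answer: -1/18407870295 ≈ -5.4325e-11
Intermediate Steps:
c(Y) = Y**2*(-131 + Y)*(Y + Y*(-1 + Y)) (c(Y) = ((Y - 131)*(Y + Y*(-1 + Y)))*Y**2 = ((-131 + Y)*(Y + Y*(-1 + Y)))*Y**2 = Y**2*(-131 + Y)*(Y + Y*(-1 + Y)))
1/(c(32 - 1*127) - 29045) = 1/((32 - 1*127)**4*(-131 + (32 - 1*127)) - 29045) = 1/((32 - 127)**4*(-131 + (32 - 127)) - 29045) = 1/((-95)**4*(-131 - 95) - 29045) = 1/(81450625*(-226) - 29045) = 1/(-18407841250 - 29045) = 1/(-18407870295) = -1/18407870295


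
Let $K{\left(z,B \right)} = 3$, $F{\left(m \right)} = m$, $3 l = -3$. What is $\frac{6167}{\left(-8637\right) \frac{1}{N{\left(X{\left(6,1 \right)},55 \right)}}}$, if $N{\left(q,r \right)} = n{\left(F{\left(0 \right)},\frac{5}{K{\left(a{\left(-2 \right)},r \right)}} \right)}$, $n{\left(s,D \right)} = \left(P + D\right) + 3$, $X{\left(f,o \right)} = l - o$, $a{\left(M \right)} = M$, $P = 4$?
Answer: $- \frac{160342}{25911} \approx -6.1882$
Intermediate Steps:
$l = -1$ ($l = \frac{1}{3} \left(-3\right) = -1$)
$X{\left(f,o \right)} = -1 - o$
$n{\left(s,D \right)} = 7 + D$ ($n{\left(s,D \right)} = \left(4 + D\right) + 3 = 7 + D$)
$N{\left(q,r \right)} = \frac{26}{3}$ ($N{\left(q,r \right)} = 7 + \frac{5}{3} = \frac{26}{3}$)
$\frac{6167}{\left(-8637\right) \frac{1}{N{\left(X{\left(6,1 \right)},55 \right)}}} = \frac{6167}{\left(-8637\right) \frac{1}{\frac{26}{3}}} = \frac{6167}{\left(-8637\right) \frac{3}{26}} = \frac{6167}{- \frac{25911}{26}} = 6167 \left(- \frac{26}{25911}\right) = - \frac{160342}{25911}$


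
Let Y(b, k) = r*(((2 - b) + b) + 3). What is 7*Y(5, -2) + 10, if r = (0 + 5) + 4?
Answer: 325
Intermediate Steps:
r = 9 (r = 5 + 4 = 9)
Y(b, k) = 45 (Y(b, k) = 9*(((2 - b) + b) + 3) = 9*(2 + 3) = 9*5 = 45)
7*Y(5, -2) + 10 = 7*45 + 10 = 315 + 10 = 325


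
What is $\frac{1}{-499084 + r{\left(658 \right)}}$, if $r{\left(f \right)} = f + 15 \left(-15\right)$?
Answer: $- \frac{1}{498651} \approx -2.0054 \cdot 10^{-6}$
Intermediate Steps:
$r{\left(f \right)} = -225 + f$ ($r{\left(f \right)} = f - 225 = -225 + f$)
$\frac{1}{-499084 + r{\left(658 \right)}} = \frac{1}{-499084 + \left(-225 + 658\right)} = \frac{1}{-499084 + 433} = \frac{1}{-498651} = - \frac{1}{498651}$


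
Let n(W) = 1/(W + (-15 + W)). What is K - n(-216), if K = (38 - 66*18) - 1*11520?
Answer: -5663489/447 ≈ -12670.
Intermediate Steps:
n(W) = 1/(-15 + 2*W)
K = -12670 (K = (38 - 1188) - 11520 = -1150 - 11520 = -12670)
K - n(-216) = -12670 - 1/(-15 + 2*(-216)) = -12670 - 1/(-15 - 432) = -12670 - 1/(-447) = -12670 - 1*(-1/447) = -12670 + 1/447 = -5663489/447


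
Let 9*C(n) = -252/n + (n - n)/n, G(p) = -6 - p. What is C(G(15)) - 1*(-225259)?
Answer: 675781/3 ≈ 2.2526e+5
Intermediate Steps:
C(n) = -28/n (C(n) = (-252/n + (n - n)/n)/9 = (-252/n + 0/n)/9 = (-252/n + 0)/9 = (-252/n)/9 = -28/n)
C(G(15)) - 1*(-225259) = -28/(-6 - 1*15) - 1*(-225259) = -28/(-6 - 15) + 225259 = -28/(-21) + 225259 = -28*(-1/21) + 225259 = 4/3 + 225259 = 675781/3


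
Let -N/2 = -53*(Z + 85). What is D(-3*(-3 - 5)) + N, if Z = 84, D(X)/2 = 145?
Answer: 18204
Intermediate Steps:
D(X) = 290 (D(X) = 2*145 = 290)
N = 17914 (N = -(-106)*(84 + 85) = -(-106)*169 = -2*(-8957) = 17914)
D(-3*(-3 - 5)) + N = 290 + 17914 = 18204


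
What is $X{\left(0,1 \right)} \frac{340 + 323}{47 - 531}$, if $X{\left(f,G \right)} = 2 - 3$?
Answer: $\frac{663}{484} \approx 1.3698$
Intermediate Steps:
$X{\left(f,G \right)} = -1$
$X{\left(0,1 \right)} \frac{340 + 323}{47 - 531} = - \frac{340 + 323}{47 - 531} = - \frac{663}{-484} = - \frac{663 \left(-1\right)}{484} = \left(-1\right) \left(- \frac{663}{484}\right) = \frac{663}{484}$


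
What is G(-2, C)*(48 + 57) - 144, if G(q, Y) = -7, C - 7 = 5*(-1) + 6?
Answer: -879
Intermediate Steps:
C = 8 (C = 7 + (5*(-1) + 6) = 7 + (-5 + 6) = 7 + 1 = 8)
G(-2, C)*(48 + 57) - 144 = -7*(48 + 57) - 144 = -7*105 - 144 = -735 - 144 = -879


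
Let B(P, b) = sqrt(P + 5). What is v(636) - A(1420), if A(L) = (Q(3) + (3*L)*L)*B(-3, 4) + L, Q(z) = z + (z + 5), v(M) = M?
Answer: -784 - 6049211*sqrt(2) ≈ -8.5557e+6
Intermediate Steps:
Q(z) = 5 + 2*z (Q(z) = z + (5 + z) = 5 + 2*z)
B(P, b) = sqrt(5 + P)
A(L) = L + sqrt(2)*(11 + 3*L**2) (A(L) = ((5 + 2*3) + (3*L)*L)*sqrt(5 - 3) + L = ((5 + 6) + 3*L**2)*sqrt(2) + L = (11 + 3*L**2)*sqrt(2) + L = sqrt(2)*(11 + 3*L**2) + L = L + sqrt(2)*(11 + 3*L**2))
v(636) - A(1420) = 636 - (1420 + 11*sqrt(2) + 3*sqrt(2)*1420**2) = 636 - (1420 + 11*sqrt(2) + 3*sqrt(2)*2016400) = 636 - (1420 + 11*sqrt(2) + 6049200*sqrt(2)) = 636 - (1420 + 6049211*sqrt(2)) = 636 + (-1420 - 6049211*sqrt(2)) = -784 - 6049211*sqrt(2)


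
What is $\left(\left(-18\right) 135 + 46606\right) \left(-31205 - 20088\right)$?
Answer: $-2265919568$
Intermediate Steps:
$\left(\left(-18\right) 135 + 46606\right) \left(-31205 - 20088\right) = \left(-2430 + 46606\right) \left(-51293\right) = 44176 \left(-51293\right) = -2265919568$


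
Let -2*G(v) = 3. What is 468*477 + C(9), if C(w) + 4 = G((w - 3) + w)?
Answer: 446461/2 ≈ 2.2323e+5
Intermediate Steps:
G(v) = -3/2 (G(v) = -1/2*3 = -3/2)
C(w) = -11/2 (C(w) = -4 - 3/2 = -11/2)
468*477 + C(9) = 468*477 - 11/2 = 223236 - 11/2 = 446461/2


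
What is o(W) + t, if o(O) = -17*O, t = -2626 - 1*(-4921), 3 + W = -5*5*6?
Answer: 4896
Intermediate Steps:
W = -153 (W = -3 - 5*5*6 = -3 - 25*6 = -3 - 150 = -153)
t = 2295 (t = -2626 + 4921 = 2295)
o(W) + t = -17*(-153) + 2295 = 2601 + 2295 = 4896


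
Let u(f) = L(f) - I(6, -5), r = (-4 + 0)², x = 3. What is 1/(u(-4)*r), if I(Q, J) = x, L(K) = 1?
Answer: -1/32 ≈ -0.031250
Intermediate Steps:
I(Q, J) = 3
r = 16 (r = (-4)² = 16)
u(f) = -2 (u(f) = 1 - 1*3 = 1 - 3 = -2)
1/(u(-4)*r) = 1/(-2*16) = 1/(-32) = -1/32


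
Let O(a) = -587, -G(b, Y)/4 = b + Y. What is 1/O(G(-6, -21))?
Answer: -1/587 ≈ -0.0017036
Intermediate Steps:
G(b, Y) = -4*Y - 4*b (G(b, Y) = -4*(b + Y) = -4*(Y + b) = -4*Y - 4*b)
1/O(G(-6, -21)) = 1/(-587) = -1/587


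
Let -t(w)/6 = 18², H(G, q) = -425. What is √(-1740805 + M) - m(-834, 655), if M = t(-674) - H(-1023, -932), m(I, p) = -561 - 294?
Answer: 855 + 2*I*√435581 ≈ 855.0 + 1320.0*I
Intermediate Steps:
t(w) = -1944 (t(w) = -6*18² = -6*324 = -1944)
m(I, p) = -855
M = -1519 (M = -1944 - 1*(-425) = -1944 + 425 = -1519)
√(-1740805 + M) - m(-834, 655) = √(-1740805 - 1519) - 1*(-855) = √(-1742324) + 855 = 2*I*√435581 + 855 = 855 + 2*I*√435581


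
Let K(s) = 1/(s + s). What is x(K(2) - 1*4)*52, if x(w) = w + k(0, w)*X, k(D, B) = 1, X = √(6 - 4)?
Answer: -195 + 52*√2 ≈ -121.46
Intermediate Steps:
X = √2 ≈ 1.4142
K(s) = 1/(2*s)
x(w) = w + √2 (x(w) = w + 1*√2 = w + √2)
x(K(2) - 1*4)*52 = (((½)/2 - 1*4) + √2)*52 = (((½)*(½) - 4) + √2)*52 = ((¼ - 4) + √2)*52 = (-15/4 + √2)*52 = -195 + 52*√2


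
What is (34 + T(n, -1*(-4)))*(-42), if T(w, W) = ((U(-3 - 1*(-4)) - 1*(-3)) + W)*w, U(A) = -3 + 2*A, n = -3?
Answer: -672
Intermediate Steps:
T(w, W) = w*(2 + W) (T(w, W) = (((-3 + 2*(-3 - 1*(-4))) - 1*(-3)) + W)*w = (((-3 + 2*(-3 + 4)) + 3) + W)*w = (((-3 + 2*1) + 3) + W)*w = (((-3 + 2) + 3) + W)*w = ((-1 + 3) + W)*w = (2 + W)*w = w*(2 + W))
(34 + T(n, -1*(-4)))*(-42) = (34 - 3*(2 - 1*(-4)))*(-42) = (34 - 3*(2 + 4))*(-42) = (34 - 3*6)*(-42) = (34 - 18)*(-42) = 16*(-42) = -672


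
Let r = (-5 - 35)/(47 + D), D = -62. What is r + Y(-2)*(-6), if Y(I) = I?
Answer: 44/3 ≈ 14.667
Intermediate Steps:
r = 8/3 (r = (-5 - 35)/(47 - 62) = -40/(-15) = -40*(-1/15) = 8/3 ≈ 2.6667)
r + Y(-2)*(-6) = 8/3 - 2*(-6) = 8/3 + 12 = 44/3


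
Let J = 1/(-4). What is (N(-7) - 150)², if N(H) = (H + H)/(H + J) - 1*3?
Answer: 19193161/841 ≈ 22822.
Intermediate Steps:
J = -¼ ≈ -0.25000
N(H) = -3 + 2*H/(-¼ + H) (N(H) = (H + H)/(H - ¼) - 1*3 = (2*H)/(-¼ + H) - 3 = 2*H/(-¼ + H) - 3 = -3 + 2*H/(-¼ + H))
(N(-7) - 150)² = ((3 - 4*(-7))/(-1 + 4*(-7)) - 150)² = ((3 + 28)/(-1 - 28) - 150)² = (31/(-29) - 150)² = (-1/29*31 - 150)² = (-31/29 - 150)² = (-4381/29)² = 19193161/841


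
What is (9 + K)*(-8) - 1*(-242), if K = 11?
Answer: 82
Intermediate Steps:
(9 + K)*(-8) - 1*(-242) = (9 + 11)*(-8) - 1*(-242) = 20*(-8) + 242 = -160 + 242 = 82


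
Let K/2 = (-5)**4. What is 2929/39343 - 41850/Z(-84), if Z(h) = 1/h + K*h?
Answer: 164140165129/347005299343 ≈ 0.47302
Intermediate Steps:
K = 1250 (K = 2*(-5)**4 = 2*625 = 1250)
Z(h) = 1/h + 1250*h
2929/39343 - 41850/Z(-84) = 2929/39343 - 41850/(1/(-84) + 1250*(-84)) = 2929*(1/39343) - 41850/(-1/84 - 105000) = 2929/39343 - 41850/(-8820001/84) = 2929/39343 - 41850*(-84/8820001) = 2929/39343 + 3515400/8820001 = 164140165129/347005299343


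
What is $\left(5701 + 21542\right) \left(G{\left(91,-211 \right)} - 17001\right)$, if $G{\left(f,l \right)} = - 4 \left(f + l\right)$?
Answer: $-450081603$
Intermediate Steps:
$G{\left(f,l \right)} = - 4 f - 4 l$
$\left(5701 + 21542\right) \left(G{\left(91,-211 \right)} - 17001\right) = \left(5701 + 21542\right) \left(\left(\left(-4\right) 91 - -844\right) - 17001\right) = 27243 \left(\left(-364 + 844\right) - 17001\right) = 27243 \left(480 - 17001\right) = 27243 \left(-16521\right) = -450081603$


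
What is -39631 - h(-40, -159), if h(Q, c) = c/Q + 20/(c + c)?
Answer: -252078041/6360 ≈ -39635.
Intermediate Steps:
h(Q, c) = 10/c + c/Q (h(Q, c) = c/Q + 20/((2*c)) = c/Q + 20*(1/(2*c)) = c/Q + 10/c = 10/c + c/Q)
-39631 - h(-40, -159) = -39631 - (10/(-159) - 159/(-40)) = -39631 - (10*(-1/159) - 159*(-1/40)) = -39631 - (-10/159 + 159/40) = -39631 - 1*24881/6360 = -39631 - 24881/6360 = -252078041/6360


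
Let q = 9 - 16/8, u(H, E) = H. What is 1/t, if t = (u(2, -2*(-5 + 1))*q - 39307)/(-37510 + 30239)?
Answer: 7271/39293 ≈ 0.18505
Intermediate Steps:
q = 7 (q = 9 - 16/8 = 9 - 4*1/2 = 9 - 2 = 7)
t = 39293/7271 (t = (2*7 - 39307)/(-37510 + 30239) = (14 - 39307)/(-7271) = -39293*(-1/7271) = 39293/7271 ≈ 5.4041)
1/t = 1/(39293/7271) = 7271/39293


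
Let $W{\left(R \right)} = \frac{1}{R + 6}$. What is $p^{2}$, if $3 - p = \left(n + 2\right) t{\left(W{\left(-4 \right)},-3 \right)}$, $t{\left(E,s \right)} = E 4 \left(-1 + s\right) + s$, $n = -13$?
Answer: $13924$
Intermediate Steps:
$W{\left(R \right)} = \frac{1}{6 + R}$
$t{\left(E,s \right)} = s + E \left(-4 + 4 s\right)$ ($t{\left(E,s \right)} = E \left(-4 + 4 s\right) + s = s + E \left(-4 + 4 s\right)$)
$p = -118$ ($p = 3 - \left(-13 + 2\right) \left(-3 - \frac{4}{6 - 4} + 4 \frac{1}{6 - 4} \left(-3\right)\right) = 3 - - 11 \left(-3 - \frac{4}{2} + 4 \cdot \frac{1}{2} \left(-3\right)\right) = 3 - - 11 \left(-3 - 2 + 4 \cdot \frac{1}{2} \left(-3\right)\right) = 3 - - 11 \left(-3 - 2 - 6\right) = 3 - \left(-11\right) \left(-11\right) = 3 - 121 = -118$)
$p^{2} = \left(-118\right)^{2} = 13924$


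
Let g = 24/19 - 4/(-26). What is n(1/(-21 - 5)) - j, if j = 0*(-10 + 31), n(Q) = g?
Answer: 350/247 ≈ 1.4170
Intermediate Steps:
g = 350/247 (g = 24*(1/19) - 4*(-1/26) = 24/19 + 2/13 = 350/247 ≈ 1.4170)
n(Q) = 350/247
j = 0 (j = 0*21 = 0)
n(1/(-21 - 5)) - j = 350/247 - 1*0 = 350/247 + 0 = 350/247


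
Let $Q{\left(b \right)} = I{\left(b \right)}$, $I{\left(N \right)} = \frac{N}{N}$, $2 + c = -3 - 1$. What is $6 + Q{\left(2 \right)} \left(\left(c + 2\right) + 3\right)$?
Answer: $5$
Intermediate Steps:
$c = -6$ ($c = -2 - 4 = -6$)
$I{\left(N \right)} = 1$
$Q{\left(b \right)} = 1$
$6 + Q{\left(2 \right)} \left(\left(c + 2\right) + 3\right) = 6 + 1 \left(\left(-6 + 2\right) + 3\right) = 6 + 1 \left(-4 + 3\right) = 6 + 1 \left(-1\right) = 6 - 1 = 5$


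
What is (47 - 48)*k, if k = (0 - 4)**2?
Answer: -16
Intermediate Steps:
k = 16 (k = (-4)**2 = 16)
(47 - 48)*k = (47 - 48)*16 = -1*16 = -16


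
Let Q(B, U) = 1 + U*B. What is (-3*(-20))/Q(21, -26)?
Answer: -12/109 ≈ -0.11009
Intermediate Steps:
Q(B, U) = 1 + B*U
(-3*(-20))/Q(21, -26) = (-3*(-20))/(1 + 21*(-26)) = 60/(1 - 546) = 60/(-545) = 60*(-1/545) = -12/109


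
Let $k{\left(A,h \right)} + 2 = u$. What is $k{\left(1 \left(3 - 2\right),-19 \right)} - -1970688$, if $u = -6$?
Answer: $1970680$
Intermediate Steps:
$k{\left(A,h \right)} = -8$ ($k{\left(A,h \right)} = -2 - 6 = -8$)
$k{\left(1 \left(3 - 2\right),-19 \right)} - -1970688 = -8 - -1970688 = -8 + 1970688 = 1970680$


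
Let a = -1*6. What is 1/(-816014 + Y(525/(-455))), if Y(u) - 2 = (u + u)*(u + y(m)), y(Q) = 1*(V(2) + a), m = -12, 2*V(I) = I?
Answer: -169/137903628 ≈ -1.2255e-6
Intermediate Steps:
V(I) = I/2
a = -6
y(Q) = -5 (y(Q) = 1*((1/2)*2 - 6) = 1*(1 - 6) = 1*(-5) = -5)
Y(u) = 2 + 2*u*(-5 + u) (Y(u) = 2 + (u + u)*(u - 5) = 2 + (2*u)*(-5 + u) = 2 + 2*u*(-5 + u))
1/(-816014 + Y(525/(-455))) = 1/(-816014 + (2 - 5250/(-455) + 2*(525/(-455))**2)) = 1/(-816014 + (2 - 5250*(-1)/455 + 2*(525*(-1/455))**2)) = 1/(-816014 + (2 - 10*(-15/13) + 2*(-15/13)**2)) = 1/(-816014 + (2 + 150/13 + 2*(225/169))) = 1/(-816014 + (2 + 150/13 + 450/169)) = 1/(-816014 + 2738/169) = 1/(-137903628/169) = -169/137903628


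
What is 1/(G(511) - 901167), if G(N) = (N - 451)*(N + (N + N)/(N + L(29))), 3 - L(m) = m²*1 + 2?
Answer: -47/40922589 ≈ -1.1485e-6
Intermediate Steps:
L(m) = 1 - m² (L(m) = 3 - (m²*1 + 2) = 3 - (m² + 2) = 3 - (2 + m²) = 3 + (-2 - m²) = 1 - m²)
G(N) = (-451 + N)*(N + 2*N/(-840 + N)) (G(N) = (N - 451)*(N + (N + N)/(N + (1 - 1*29²))) = (-451 + N)*(N + (2*N)/(N + (1 - 1*841))) = (-451 + N)*(N + (2*N)/(N + (1 - 841))) = (-451 + N)*(N + (2*N)/(N - 840)) = (-451 + N)*(N + (2*N)/(-840 + N)) = (-451 + N)*(N + 2*N/(-840 + N)))
1/(G(511) - 901167) = 1/(511*(377938 + 511² - 1289*511)/(-840 + 511) - 901167) = 1/(511*(377938 + 261121 - 658679)/(-329) - 901167) = 1/(511*(-1/329)*(-19620) - 901167) = 1/(1432260/47 - 901167) = 1/(-40922589/47) = -47/40922589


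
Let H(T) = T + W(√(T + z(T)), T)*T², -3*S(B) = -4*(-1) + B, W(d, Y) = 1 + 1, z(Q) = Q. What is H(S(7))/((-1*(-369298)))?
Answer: 209/3323682 ≈ 6.2882e-5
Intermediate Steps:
W(d, Y) = 2
S(B) = -4/3 - B/3 (S(B) = -(-4*(-1) + B)/3 = -(4 + B)/3 = -4/3 - B/3)
H(T) = T + 2*T²
H(S(7))/((-1*(-369298))) = ((-4/3 - ⅓*7)*(1 + 2*(-4/3 - ⅓*7)))/((-1*(-369298))) = ((-4/3 - 7/3)*(1 + 2*(-4/3 - 7/3)))/369298 = -11*(1 + 2*(-11/3))/3*(1/369298) = -11*(1 - 22/3)/3*(1/369298) = -11/3*(-19/3)*(1/369298) = (209/9)*(1/369298) = 209/3323682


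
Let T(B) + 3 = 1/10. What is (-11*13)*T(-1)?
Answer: 4147/10 ≈ 414.70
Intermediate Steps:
T(B) = -29/10 (T(B) = -3 + 1/10 = -29/10)
(-11*13)*T(-1) = -11*13*(-29/10) = -143*(-29/10) = 4147/10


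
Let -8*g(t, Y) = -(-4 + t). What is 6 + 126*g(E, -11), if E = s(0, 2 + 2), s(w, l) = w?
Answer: -57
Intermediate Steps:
E = 0
g(t, Y) = -½ + t/8 (g(t, Y) = -(-1)*(-4 + t)/8 = -(4 - t)/8 = -½ + t/8)
6 + 126*g(E, -11) = 6 + 126*(-½ + (⅛)*0) = 6 + 126*(-½ + 0) = 6 + 126*(-½) = 6 - 63 = -57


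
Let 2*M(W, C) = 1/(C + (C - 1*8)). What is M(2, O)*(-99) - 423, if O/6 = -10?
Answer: -108189/256 ≈ -422.61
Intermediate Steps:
O = -60 (O = 6*(-10) = -60)
M(W, C) = 1/(2*(-8 + 2*C)) (M(W, C) = 1/(2*(C + (C - 1*8))) = 1/(2*(C + (C - 8))) = 1/(2*(C + (-8 + C))) = 1/(2*(-8 + 2*C)))
M(2, O)*(-99) - 423 = (1/(4*(-4 - 60)))*(-99) - 423 = ((¼)/(-64))*(-99) - 423 = ((¼)*(-1/64))*(-99) - 423 = -1/256*(-99) - 423 = 99/256 - 423 = -108189/256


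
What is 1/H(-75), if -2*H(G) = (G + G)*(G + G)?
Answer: -1/11250 ≈ -8.8889e-5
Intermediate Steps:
H(G) = -2*G**2 (H(G) = -(G + G)*(G + G)/2 = -2*G*2*G/2 = -2*G**2)
1/H(-75) = 1/(-2*(-75)**2) = 1/(-2*5625) = 1/(-11250) = -1/11250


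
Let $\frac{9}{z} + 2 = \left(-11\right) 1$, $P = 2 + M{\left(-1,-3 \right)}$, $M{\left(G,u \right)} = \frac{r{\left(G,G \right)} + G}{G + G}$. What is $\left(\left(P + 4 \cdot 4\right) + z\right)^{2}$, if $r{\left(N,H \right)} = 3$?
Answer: $\frac{44944}{169} \approx 265.94$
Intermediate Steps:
$M{\left(G,u \right)} = \frac{3 + G}{2 G}$ ($M{\left(G,u \right)} = \frac{3 + G}{G + G} = \frac{3 + G}{2 G}$)
$P = 1$ ($P = 2 + \frac{3 - 1}{2 \left(-1\right)} = 2 + \frac{1}{2} \left(-1\right) 2 = 2 - 1 = 1$)
$z = - \frac{9}{13}$ ($z = \frac{9}{-2 - 11} = \frac{9}{-13} = 9 \left(- \frac{1}{13}\right) = - \frac{9}{13} \approx -0.69231$)
$\left(\left(P + 4 \cdot 4\right) + z\right)^{2} = \left(\left(1 + 4 \cdot 4\right) - \frac{9}{13}\right)^{2} = \left(\left(1 + 16\right) - \frac{9}{13}\right)^{2} = \left(17 - \frac{9}{13}\right)^{2} = \left(\frac{212}{13}\right)^{2} = \frac{44944}{169}$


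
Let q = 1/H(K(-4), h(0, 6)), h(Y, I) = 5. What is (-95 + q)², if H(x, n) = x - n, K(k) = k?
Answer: 732736/81 ≈ 9046.1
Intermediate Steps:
q = -⅑ (q = 1/(-4 - 1*5) = 1/(-4 - 5) = 1/(-9) = -⅑ ≈ -0.11111)
(-95 + q)² = (-95 - ⅑)² = (-856/9)² = 732736/81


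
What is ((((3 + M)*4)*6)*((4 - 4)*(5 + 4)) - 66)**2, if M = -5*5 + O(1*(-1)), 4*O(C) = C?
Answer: 4356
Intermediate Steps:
O(C) = C/4
M = -101/4 (M = -5*5 + (1*(-1))/4 = -25 + (1/4)*(-1) = -25 - 1/4 = -101/4 ≈ -25.250)
((((3 + M)*4)*6)*((4 - 4)*(5 + 4)) - 66)**2 = ((((3 - 101/4)*4)*6)*((4 - 4)*(5 + 4)) - 66)**2 = ((-89/4*4*6)*(0*9) - 66)**2 = (-89*6*0 - 66)**2 = (-534*0 - 66)**2 = (0 - 66)**2 = (-66)**2 = 4356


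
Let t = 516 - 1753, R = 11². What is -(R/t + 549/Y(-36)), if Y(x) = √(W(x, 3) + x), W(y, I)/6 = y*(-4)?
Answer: 121/1237 - 183*√23/46 ≈ -18.981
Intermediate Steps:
W(y, I) = -24*y (W(y, I) = 6*(y*(-4)) = 6*(-4*y) = -24*y)
R = 121
Y(x) = √23*√(-x) (Y(x) = √(-24*x + x) = √(-23*x) = √23*√(-x))
t = -1237
-(R/t + 549/Y(-36)) = -(121/(-1237) + 549/((√23*√(-1*(-36))))) = -(121*(-1/1237) + 549/((√23*√36))) = -(-121/1237 + 549/((√23*6))) = -(-121/1237 + 549/((6*√23))) = -(-121/1237 + 549*(√23/138)) = -(-121/1237 + 183*√23/46) = 121/1237 - 183*√23/46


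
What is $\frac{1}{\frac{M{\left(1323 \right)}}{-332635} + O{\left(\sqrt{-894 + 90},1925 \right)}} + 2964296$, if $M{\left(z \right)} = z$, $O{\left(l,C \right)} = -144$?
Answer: $\frac{141992039825213}{47900763} \approx 2.9643 \cdot 10^{6}$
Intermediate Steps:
$\frac{1}{\frac{M{\left(1323 \right)}}{-332635} + O{\left(\sqrt{-894 + 90},1925 \right)}} + 2964296 = \frac{1}{\frac{1323}{-332635} - 144} + 2964296 = \frac{1}{1323 \left(- \frac{1}{332635}\right) - 144} + 2964296 = \frac{1}{- \frac{1323}{332635} - 144} + 2964296 = \frac{1}{- \frac{47900763}{332635}} + 2964296 = - \frac{332635}{47900763} + 2964296 = \frac{141992039825213}{47900763}$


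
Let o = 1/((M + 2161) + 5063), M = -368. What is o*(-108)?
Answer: -27/1714 ≈ -0.015753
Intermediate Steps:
o = 1/6856 (o = 1/((-368 + 2161) + 5063) = 1/(1793 + 5063) = 1/6856 ≈ 0.00014586)
o*(-108) = (1/6856)*(-108) = -27/1714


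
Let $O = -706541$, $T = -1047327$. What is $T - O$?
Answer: $-340786$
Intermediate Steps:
$T - O = -1047327 - -706541 = -1047327 + 706541 = -340786$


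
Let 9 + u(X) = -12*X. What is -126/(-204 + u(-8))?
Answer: 14/13 ≈ 1.0769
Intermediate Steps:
u(X) = -9 - 12*X
-126/(-204 + u(-8)) = -126/(-204 + (-9 - 12*(-8))) = -126/(-204 + (-9 + 96)) = -126/(-204 + 87) = -126/(-117) = -126*(-1/117) = 14/13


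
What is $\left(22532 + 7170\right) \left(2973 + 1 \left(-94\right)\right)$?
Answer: $85512058$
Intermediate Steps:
$\left(22532 + 7170\right) \left(2973 + 1 \left(-94\right)\right) = 29702 \left(2973 - 94\right) = 29702 \cdot 2879 = 85512058$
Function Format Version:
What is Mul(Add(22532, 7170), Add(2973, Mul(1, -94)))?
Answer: 85512058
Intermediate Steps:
Mul(Add(22532, 7170), Add(2973, Mul(1, -94))) = Mul(29702, Add(2973, -94)) = Mul(29702, 2879) = 85512058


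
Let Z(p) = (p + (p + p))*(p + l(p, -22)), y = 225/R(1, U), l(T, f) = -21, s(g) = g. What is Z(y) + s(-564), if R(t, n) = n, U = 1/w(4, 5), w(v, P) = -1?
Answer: 165486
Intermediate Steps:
U = -1 (U = 1/(-1) = -1)
y = -225 (y = 225/(-1) = 225*(-1) = -225)
Z(p) = 3*p*(-21 + p) (Z(p) = (p + (p + p))*(p - 21) = (p + 2*p)*(-21 + p) = (3*p)*(-21 + p) = 3*p*(-21 + p))
Z(y) + s(-564) = 3*(-225)*(-21 - 225) - 564 = 3*(-225)*(-246) - 564 = 166050 - 564 = 165486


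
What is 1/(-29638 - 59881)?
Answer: -1/89519 ≈ -1.1171e-5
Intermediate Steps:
1/(-29638 - 59881) = 1/(-89519) = -1/89519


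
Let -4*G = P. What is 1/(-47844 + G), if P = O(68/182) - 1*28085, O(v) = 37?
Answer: -1/40832 ≈ -2.4491e-5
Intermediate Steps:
P = -28048 (P = 37 - 1*28085 = 37 - 28085 = -28048)
G = 7012 (G = -¼*(-28048) = 7012)
1/(-47844 + G) = 1/(-47844 + 7012) = 1/(-40832) = -1/40832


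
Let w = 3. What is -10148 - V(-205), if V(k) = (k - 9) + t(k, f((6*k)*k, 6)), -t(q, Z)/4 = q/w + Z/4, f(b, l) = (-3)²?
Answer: -30595/3 ≈ -10198.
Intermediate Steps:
f(b, l) = 9
t(q, Z) = -Z - 4*q/3 (t(q, Z) = -4*(q/3 + Z/4) = -Z - 4*q/3)
V(k) = -18 - k/3 (V(k) = (k - 9) + (-1*9 - 4*k/3) = (-9 + k) + (-9 - 4*k/3) = -18 - k/3)
-10148 - V(-205) = -10148 - (-18 - ⅓*(-205)) = -10148 - (-18 + 205/3) = -10148 - 1*151/3 = -10148 - 151/3 = -30595/3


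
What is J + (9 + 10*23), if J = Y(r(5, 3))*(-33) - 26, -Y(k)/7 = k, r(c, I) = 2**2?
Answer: 1137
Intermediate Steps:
r(c, I) = 4
Y(k) = -7*k
J = 898 (J = -7*4*(-33) - 26 = -28*(-33) - 26 = 924 - 26 = 898)
J + (9 + 10*23) = 898 + (9 + 10*23) = 898 + (9 + 230) = 898 + 239 = 1137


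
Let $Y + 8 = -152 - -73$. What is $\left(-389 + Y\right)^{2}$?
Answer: $226576$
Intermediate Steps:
$Y = -87$ ($Y = -8 - 79 = -87$)
$\left(-389 + Y\right)^{2} = \left(-389 - 87\right)^{2} = \left(-476\right)^{2} = 226576$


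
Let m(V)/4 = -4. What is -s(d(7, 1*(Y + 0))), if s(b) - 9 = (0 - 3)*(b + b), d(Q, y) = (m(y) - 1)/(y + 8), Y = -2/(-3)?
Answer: -270/13 ≈ -20.769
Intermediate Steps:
Y = ⅔ (Y = -2*(-⅓) = ⅔ ≈ 0.66667)
m(V) = -16 (m(V) = 4*(-4) = -16)
d(Q, y) = -17/(8 + y) (d(Q, y) = (-16 - 1)/(y + 8) = -17/(8 + y))
s(b) = 9 - 6*b (s(b) = 9 + (0 - 3)*(b + b) = 9 - 6*b)
-s(d(7, 1*(Y + 0))) = -(9 - (-102)/(8 + 1*(⅔ + 0))) = -(9 - (-102)/(8 + 1*(⅔))) = -(9 - (-102)/(8 + ⅔)) = -(9 - (-102)/26/3) = -(9 - (-102)*3/26) = -(9 - 6*(-51/26)) = -(9 + 153/13) = -1*270/13 = -270/13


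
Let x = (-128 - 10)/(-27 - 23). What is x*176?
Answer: 12144/25 ≈ 485.76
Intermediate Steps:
x = 69/25 (x = -138/(-50) = -138*(-1/50) = 69/25 ≈ 2.7600)
x*176 = (69/25)*176 = 12144/25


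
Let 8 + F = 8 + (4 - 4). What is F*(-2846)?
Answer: 0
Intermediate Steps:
F = 0 (F = -8 + (8 + (4 - 4)) = -8 + (8 + 0) = -8 + 8 = 0)
F*(-2846) = 0*(-2846) = 0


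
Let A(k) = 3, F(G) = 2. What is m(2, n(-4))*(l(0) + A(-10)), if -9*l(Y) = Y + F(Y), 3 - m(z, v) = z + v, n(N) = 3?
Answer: -50/9 ≈ -5.5556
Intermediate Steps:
m(z, v) = 3 - v - z (m(z, v) = 3 - (z + v) = 3 - (v + z) = 3 + (-v - z) = 3 - v - z)
l(Y) = -2/9 - Y/9 (l(Y) = -(Y + 2)/9 = -(2 + Y)/9 = -2/9 - Y/9)
m(2, n(-4))*(l(0) + A(-10)) = (3 - 1*3 - 1*2)*((-2/9 - 1/9*0) + 3) = (3 - 3 - 2)*((-2/9 + 0) + 3) = -2*(-2/9 + 3) = -2*25/9 = -50/9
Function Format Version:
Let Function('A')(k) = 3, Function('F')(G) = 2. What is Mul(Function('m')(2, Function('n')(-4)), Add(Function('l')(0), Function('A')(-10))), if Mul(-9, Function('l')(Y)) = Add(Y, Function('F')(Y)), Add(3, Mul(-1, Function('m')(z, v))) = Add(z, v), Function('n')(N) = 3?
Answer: Rational(-50, 9) ≈ -5.5556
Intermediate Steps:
Function('m')(z, v) = Add(3, Mul(-1, v), Mul(-1, z)) (Function('m')(z, v) = Add(3, Mul(-1, Add(z, v))) = Add(3, Mul(-1, Add(v, z))) = Add(3, Add(Mul(-1, v), Mul(-1, z))) = Add(3, Mul(-1, v), Mul(-1, z)))
Function('l')(Y) = Add(Rational(-2, 9), Mul(Rational(-1, 9), Y)) (Function('l')(Y) = Mul(Rational(-1, 9), Add(Y, 2)) = Mul(Rational(-1, 9), Add(2, Y)) = Add(Rational(-2, 9), Mul(Rational(-1, 9), Y)))
Mul(Function('m')(2, Function('n')(-4)), Add(Function('l')(0), Function('A')(-10))) = Mul(Add(3, Mul(-1, 3), Mul(-1, 2)), Add(Add(Rational(-2, 9), Mul(Rational(-1, 9), 0)), 3)) = Mul(Add(3, -3, -2), Add(Add(Rational(-2, 9), 0), 3)) = Mul(-2, Add(Rational(-2, 9), 3)) = Mul(-2, Rational(25, 9)) = Rational(-50, 9)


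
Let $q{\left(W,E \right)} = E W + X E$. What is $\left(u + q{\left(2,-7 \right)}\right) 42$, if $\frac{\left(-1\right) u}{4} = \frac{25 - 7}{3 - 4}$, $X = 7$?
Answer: $378$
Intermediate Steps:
$q{\left(W,E \right)} = 7 E + E W$ ($q{\left(W,E \right)} = E W + 7 E = 7 E + E W$)
$u = 72$ ($u = - 4 \frac{25 - 7}{3 - 4} = - 4 \frac{18}{-1} = - 4 \cdot 18 \left(-1\right) = \left(-4\right) \left(-18\right) = 72$)
$\left(u + q{\left(2,-7 \right)}\right) 42 = \left(72 - 7 \left(7 + 2\right)\right) 42 = \left(72 - 63\right) 42 = 9 \cdot 42 = 378$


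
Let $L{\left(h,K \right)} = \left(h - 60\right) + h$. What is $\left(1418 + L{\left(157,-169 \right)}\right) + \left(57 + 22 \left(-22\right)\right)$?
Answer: $1245$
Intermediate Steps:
$L{\left(h,K \right)} = -60 + 2 h$ ($L{\left(h,K \right)} = \left(-60 + h\right) + h = -60 + 2 h$)
$\left(1418 + L{\left(157,-169 \right)}\right) + \left(57 + 22 \left(-22\right)\right) = \left(1418 + \left(-60 + 2 \cdot 157\right)\right) + \left(57 + 22 \left(-22\right)\right) = \left(1418 + \left(-60 + 314\right)\right) + \left(57 - 484\right) = \left(1418 + 254\right) - 427 = 1672 - 427 = 1245$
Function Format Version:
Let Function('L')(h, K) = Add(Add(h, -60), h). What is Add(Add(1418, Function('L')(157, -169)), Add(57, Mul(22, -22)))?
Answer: 1245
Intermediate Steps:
Function('L')(h, K) = Add(-60, Mul(2, h)) (Function('L')(h, K) = Add(Add(-60, h), h) = Add(-60, Mul(2, h)))
Add(Add(1418, Function('L')(157, -169)), Add(57, Mul(22, -22))) = Add(Add(1418, Add(-60, Mul(2, 157))), Add(57, Mul(22, -22))) = Add(Add(1418, Add(-60, 314)), Add(57, -484)) = Add(Add(1418, 254), -427) = Add(1672, -427) = 1245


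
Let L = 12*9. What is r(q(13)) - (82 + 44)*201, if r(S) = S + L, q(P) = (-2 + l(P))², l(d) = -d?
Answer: -24993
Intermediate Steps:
L = 108
q(P) = (-2 - P)²
r(S) = 108 + S (r(S) = S + 108 = 108 + S)
r(q(13)) - (82 + 44)*201 = (108 + (2 + 13)²) - (82 + 44)*201 = (108 + 15²) - 126*201 = (108 + 225) - 1*25326 = 333 - 25326 = -24993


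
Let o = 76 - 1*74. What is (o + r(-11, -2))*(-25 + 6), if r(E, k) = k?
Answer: 0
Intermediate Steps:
o = 2 (o = 76 - 74 = 2)
(o + r(-11, -2))*(-25 + 6) = (2 - 2)*(-25 + 6) = 0*(-19) = 0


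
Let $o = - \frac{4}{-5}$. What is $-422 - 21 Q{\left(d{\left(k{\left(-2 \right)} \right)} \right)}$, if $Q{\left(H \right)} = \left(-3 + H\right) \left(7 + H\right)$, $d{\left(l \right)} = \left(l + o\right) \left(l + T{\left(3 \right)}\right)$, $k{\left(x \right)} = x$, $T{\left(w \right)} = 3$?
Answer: $\frac{2239}{25} \approx 89.56$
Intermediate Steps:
$o = \frac{4}{5}$ ($o = \left(-4\right) \left(- \frac{1}{5}\right) = \frac{4}{5} \approx 0.8$)
$d{\left(l \right)} = \left(3 + l\right) \left(\frac{4}{5} + l\right)$ ($d{\left(l \right)} = \left(l + \frac{4}{5}\right) \left(l + 3\right) = \left(\frac{4}{5} + l\right) \left(3 + l\right) = \left(3 + l\right) \left(\frac{4}{5} + l\right)$)
$-422 - 21 Q{\left(d{\left(k{\left(-2 \right)} \right)} \right)} = -422 - 21 \left(-21 + \left(\frac{12}{5} + \left(-2\right)^{2} + \frac{19}{5} \left(-2\right)\right)^{2} + 4 \left(\frac{12}{5} + \left(-2\right)^{2} + \frac{19}{5} \left(-2\right)\right)\right) = -422 - 21 \left(-21 + \left(\frac{12}{5} + 4 - \frac{38}{5}\right)^{2} + 4 \left(\frac{12}{5} + 4 - \frac{38}{5}\right)\right) = -422 - 21 \left(-21 + \left(- \frac{6}{5}\right)^{2} + 4 \left(- \frac{6}{5}\right)\right) = -422 - 21 \left(-21 + \frac{36}{25} - \frac{24}{5}\right) = -422 - - \frac{12789}{25} = -422 + \frac{12789}{25} = \frac{2239}{25}$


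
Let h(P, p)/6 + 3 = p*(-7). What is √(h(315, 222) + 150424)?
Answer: √141082 ≈ 375.61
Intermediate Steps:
h(P, p) = -18 - 42*p (h(P, p) = -18 + 6*(p*(-7)) = -18 + 6*(-7*p) = -18 - 42*p)
√(h(315, 222) + 150424) = √((-18 - 42*222) + 150424) = √((-18 - 9324) + 150424) = √(-9342 + 150424) = √141082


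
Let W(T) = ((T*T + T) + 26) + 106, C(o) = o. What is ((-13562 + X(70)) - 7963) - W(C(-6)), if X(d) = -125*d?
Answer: -30437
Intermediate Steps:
W(T) = 132 + T + T**2 (W(T) = ((T**2 + T) + 26) + 106 = ((T + T**2) + 26) + 106 = (26 + T + T**2) + 106 = 132 + T + T**2)
((-13562 + X(70)) - 7963) - W(C(-6)) = ((-13562 - 125*70) - 7963) - (132 - 6 + (-6)**2) = ((-13562 - 8750) - 7963) - (132 - 6 + 36) = (-22312 - 7963) - 1*162 = -30275 - 162 = -30437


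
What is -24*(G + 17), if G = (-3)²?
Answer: -624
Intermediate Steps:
G = 9
-24*(G + 17) = -24*(9 + 17) = -24*26 = -624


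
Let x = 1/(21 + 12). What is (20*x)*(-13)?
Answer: -260/33 ≈ -7.8788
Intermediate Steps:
x = 1/33 ≈ 0.030303
(20*x)*(-13) = (20*(1/33))*(-13) = (20/33)*(-13) = -260/33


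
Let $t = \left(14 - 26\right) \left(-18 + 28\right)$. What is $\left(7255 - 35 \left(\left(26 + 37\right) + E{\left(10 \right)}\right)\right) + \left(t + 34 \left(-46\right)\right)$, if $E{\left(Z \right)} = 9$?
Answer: $3051$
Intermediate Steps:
$t = -120$ ($t = \left(-12\right) 10 = -120$)
$\left(7255 - 35 \left(\left(26 + 37\right) + E{\left(10 \right)}\right)\right) + \left(t + 34 \left(-46\right)\right) = \left(7255 - 35 \left(\left(26 + 37\right) + 9\right)\right) + \left(-120 + 34 \left(-46\right)\right) = \left(7255 - 35 \left(63 + 9\right)\right) - 1684 = \left(7255 - 2520\right) - 1684 = 4735 - 1684 = 3051$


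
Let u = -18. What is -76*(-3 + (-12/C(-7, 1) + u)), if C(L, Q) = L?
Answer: 10260/7 ≈ 1465.7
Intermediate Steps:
-76*(-3 + (-12/C(-7, 1) + u)) = -76*(-3 + (-12/(-7) - 18)) = -76*(-3 + (-12*(-⅐) - 18)) = -76*(-3 + (12/7 - 18)) = -76*(-3 - 114/7) = -76*(-135/7) = 10260/7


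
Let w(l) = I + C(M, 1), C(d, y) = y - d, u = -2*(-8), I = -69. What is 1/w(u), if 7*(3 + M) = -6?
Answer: -7/449 ≈ -0.015590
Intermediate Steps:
M = -27/7 (M = -3 + (⅐)*(-6) = -3 - 6/7 = -27/7 ≈ -3.8571)
u = 16
w(l) = -449/7 (w(l) = -69 + (1 - 1*(-27/7)) = -69 + (1 + 27/7) = -69 + 34/7 = -449/7)
1/w(u) = 1/(-449/7) = -7/449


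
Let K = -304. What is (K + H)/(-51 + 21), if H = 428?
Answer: -62/15 ≈ -4.1333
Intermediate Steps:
(K + H)/(-51 + 21) = (-304 + 428)/(-51 + 21) = 124/(-30) = 124*(-1/30) = -62/15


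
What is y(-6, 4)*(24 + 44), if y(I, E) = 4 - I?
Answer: 680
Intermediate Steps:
y(-6, 4)*(24 + 44) = (4 - 1*(-6))*(24 + 44) = (4 + 6)*68 = 10*68 = 680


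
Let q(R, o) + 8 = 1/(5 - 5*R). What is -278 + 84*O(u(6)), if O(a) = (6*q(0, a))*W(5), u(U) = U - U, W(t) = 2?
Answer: -40702/5 ≈ -8140.4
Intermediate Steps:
u(U) = 0
q(R, o) = -8 + 1/(5 - 5*R)
O(a) = -468/5 (O(a) = (6*((39 - 40*0)/(5*(-1 + 0))))*2 = (6*((⅕)*(39 + 0)/(-1)))*2 = (6*((⅕)*(-1)*39))*2 = (6*(-39/5))*2 = -234/5*2 = -468/5)
-278 + 84*O(u(6)) = -278 + 84*(-468/5) = -278 - 39312/5 = -40702/5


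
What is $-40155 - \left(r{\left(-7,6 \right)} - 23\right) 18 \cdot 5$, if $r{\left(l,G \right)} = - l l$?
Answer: $-33675$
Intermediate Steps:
$r{\left(l,G \right)} = - l^{2}$
$-40155 - \left(r{\left(-7,6 \right)} - 23\right) 18 \cdot 5 = -40155 - \left(- \left(-7\right)^{2} - 23\right) 18 \cdot 5 = -40155 - \left(\left(-1\right) 49 - 23\right) 90 = -40155 - \left(-49 - 23\right) 90 = -40155 - \left(-72\right) 90 = -40155 - -6480 = -40155 + 6480 = -33675$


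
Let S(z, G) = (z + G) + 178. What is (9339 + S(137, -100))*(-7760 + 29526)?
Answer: 207952364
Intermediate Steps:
S(z, G) = 178 + G + z (S(z, G) = (G + z) + 178 = 178 + G + z)
(9339 + S(137, -100))*(-7760 + 29526) = (9339 + (178 - 100 + 137))*(-7760 + 29526) = (9339 + 215)*21766 = 9554*21766 = 207952364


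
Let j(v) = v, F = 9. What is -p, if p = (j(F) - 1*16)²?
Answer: -49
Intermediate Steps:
p = 49 (p = (9 - 1*16)² = (9 - 16)² = (-7)² = 49)
-p = -1*49 = -49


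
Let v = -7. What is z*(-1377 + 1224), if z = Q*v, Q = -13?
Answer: -13923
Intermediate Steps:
z = 91 (z = -13*(-7) = 91)
z*(-1377 + 1224) = 91*(-1377 + 1224) = 91*(-153) = -13923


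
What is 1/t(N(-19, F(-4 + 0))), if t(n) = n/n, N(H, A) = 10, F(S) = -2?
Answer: 1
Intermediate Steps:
t(n) = 1
1/t(N(-19, F(-4 + 0))) = 1/1 = 1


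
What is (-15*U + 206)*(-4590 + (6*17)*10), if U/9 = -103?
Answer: -50376270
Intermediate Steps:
U = -927 (U = 9*(-103) = -927)
(-15*U + 206)*(-4590 + (6*17)*10) = (-15*(-927) + 206)*(-4590 + (6*17)*10) = (13905 + 206)*(-4590 + 102*10) = 14111*(-4590 + 1020) = 14111*(-3570) = -50376270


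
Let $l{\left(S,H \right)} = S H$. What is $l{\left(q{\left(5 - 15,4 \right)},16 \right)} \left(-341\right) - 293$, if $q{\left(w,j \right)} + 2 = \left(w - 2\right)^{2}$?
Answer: $-775045$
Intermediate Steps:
$q{\left(w,j \right)} = -2 + \left(-2 + w\right)^{2}$ ($q{\left(w,j \right)} = -2 + \left(w - 2\right)^{2} = -2 + \left(-2 + w\right)^{2}$)
$l{\left(S,H \right)} = H S$
$l{\left(q{\left(5 - 15,4 \right)},16 \right)} \left(-341\right) - 293 = 16 \left(-2 + \left(-2 + \left(5 - 15\right)\right)^{2}\right) \left(-341\right) - 293 = 16 \left(-2 + \left(-2 - 10\right)^{2}\right) \left(-341\right) - 293 = 16 \left(-2 + \left(-12\right)^{2}\right) \left(-341\right) - 293 = 16 \left(-2 + 144\right) \left(-341\right) - 293 = 16 \cdot 142 \left(-341\right) - 293 = 2272 \left(-341\right) - 293 = -774752 - 293 = -775045$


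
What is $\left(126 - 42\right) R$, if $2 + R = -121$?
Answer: $-10332$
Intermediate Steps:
$R = -123$ ($R = -2 - 121 = -123$)
$\left(126 - 42\right) R = \left(126 - 42\right) \left(-123\right) = 84 \left(-123\right) = -10332$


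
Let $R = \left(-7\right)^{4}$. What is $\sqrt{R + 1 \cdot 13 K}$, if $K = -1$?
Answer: $2 \sqrt{597} \approx 48.867$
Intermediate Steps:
$R = 2401$
$\sqrt{R + 1 \cdot 13 K} = \sqrt{2401 + 1 \cdot 13 \left(-1\right)} = \sqrt{2401 + 13 \left(-1\right)} = \sqrt{2401 - 13} = \sqrt{2388} = 2 \sqrt{597}$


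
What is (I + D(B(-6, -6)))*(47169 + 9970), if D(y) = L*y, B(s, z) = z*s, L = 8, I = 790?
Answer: 61595842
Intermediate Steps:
B(s, z) = s*z
D(y) = 8*y
(I + D(B(-6, -6)))*(47169 + 9970) = (790 + 8*(-6*(-6)))*(47169 + 9970) = (790 + 8*36)*57139 = (790 + 288)*57139 = 1078*57139 = 61595842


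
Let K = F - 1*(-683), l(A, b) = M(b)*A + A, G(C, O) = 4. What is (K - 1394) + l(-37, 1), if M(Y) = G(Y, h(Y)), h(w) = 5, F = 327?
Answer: -569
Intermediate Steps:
M(Y) = 4
l(A, b) = 5*A (l(A, b) = 4*A + A = 5*A)
K = 1010 (K = 327 - 1*(-683) = 327 + 683 = 1010)
(K - 1394) + l(-37, 1) = (1010 - 1394) + 5*(-37) = -384 - 185 = -569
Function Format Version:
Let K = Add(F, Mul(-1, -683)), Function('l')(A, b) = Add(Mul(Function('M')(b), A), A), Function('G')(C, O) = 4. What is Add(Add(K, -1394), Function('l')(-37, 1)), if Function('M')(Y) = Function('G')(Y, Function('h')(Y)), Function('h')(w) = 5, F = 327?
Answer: -569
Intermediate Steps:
Function('M')(Y) = 4
Function('l')(A, b) = Mul(5, A) (Function('l')(A, b) = Add(Mul(4, A), A) = Mul(5, A))
K = 1010 (K = Add(327, Mul(-1, -683)) = Add(327, 683) = 1010)
Add(Add(K, -1394), Function('l')(-37, 1)) = Add(Add(1010, -1394), Mul(5, -37)) = Add(-384, -185) = -569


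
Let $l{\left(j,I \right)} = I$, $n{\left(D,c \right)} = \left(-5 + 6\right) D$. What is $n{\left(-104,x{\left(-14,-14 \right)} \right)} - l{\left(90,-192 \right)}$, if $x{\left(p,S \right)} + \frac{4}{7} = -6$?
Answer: $88$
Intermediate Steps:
$x{\left(p,S \right)} = - \frac{46}{7}$ ($x{\left(p,S \right)} = - \frac{4}{7} - 6 = - \frac{46}{7}$)
$n{\left(D,c \right)} = D$ ($n{\left(D,c \right)} = 1 D = D$)
$n{\left(-104,x{\left(-14,-14 \right)} \right)} - l{\left(90,-192 \right)} = -104 - -192 = -104 + 192 = 88$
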